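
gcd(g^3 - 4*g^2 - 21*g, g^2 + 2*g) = g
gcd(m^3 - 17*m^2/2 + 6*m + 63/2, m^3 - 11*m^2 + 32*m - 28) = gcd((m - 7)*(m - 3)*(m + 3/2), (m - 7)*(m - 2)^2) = m - 7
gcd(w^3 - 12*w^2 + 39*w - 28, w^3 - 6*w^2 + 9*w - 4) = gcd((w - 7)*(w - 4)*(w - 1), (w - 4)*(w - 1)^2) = w^2 - 5*w + 4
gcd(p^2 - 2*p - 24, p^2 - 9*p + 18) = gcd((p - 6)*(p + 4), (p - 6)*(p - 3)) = p - 6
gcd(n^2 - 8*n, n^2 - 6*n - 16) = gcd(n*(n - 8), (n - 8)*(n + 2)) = n - 8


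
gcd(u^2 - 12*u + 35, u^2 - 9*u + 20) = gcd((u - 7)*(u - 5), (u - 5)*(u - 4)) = u - 5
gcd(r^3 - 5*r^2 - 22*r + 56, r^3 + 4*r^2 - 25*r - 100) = r + 4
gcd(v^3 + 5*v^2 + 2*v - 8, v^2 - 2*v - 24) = v + 4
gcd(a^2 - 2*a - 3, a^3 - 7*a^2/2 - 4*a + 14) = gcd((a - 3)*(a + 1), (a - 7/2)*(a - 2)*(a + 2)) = 1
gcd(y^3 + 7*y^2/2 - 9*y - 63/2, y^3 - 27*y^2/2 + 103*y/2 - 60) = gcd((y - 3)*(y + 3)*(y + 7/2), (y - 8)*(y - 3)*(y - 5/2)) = y - 3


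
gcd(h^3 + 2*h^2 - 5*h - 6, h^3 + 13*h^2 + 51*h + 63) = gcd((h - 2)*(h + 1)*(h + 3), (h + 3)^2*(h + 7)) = h + 3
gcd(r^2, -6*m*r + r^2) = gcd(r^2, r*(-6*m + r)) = r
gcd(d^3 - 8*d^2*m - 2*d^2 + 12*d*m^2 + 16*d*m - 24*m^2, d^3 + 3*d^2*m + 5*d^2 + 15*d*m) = 1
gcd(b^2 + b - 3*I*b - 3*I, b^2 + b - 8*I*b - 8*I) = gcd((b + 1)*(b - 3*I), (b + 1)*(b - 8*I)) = b + 1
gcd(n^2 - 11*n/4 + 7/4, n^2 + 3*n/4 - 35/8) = n - 7/4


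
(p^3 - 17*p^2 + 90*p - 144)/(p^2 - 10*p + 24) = (p^2 - 11*p + 24)/(p - 4)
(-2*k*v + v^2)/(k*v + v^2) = (-2*k + v)/(k + v)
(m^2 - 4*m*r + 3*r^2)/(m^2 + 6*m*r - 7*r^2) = (m - 3*r)/(m + 7*r)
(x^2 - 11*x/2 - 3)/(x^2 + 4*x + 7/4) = 2*(x - 6)/(2*x + 7)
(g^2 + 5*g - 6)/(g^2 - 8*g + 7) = (g + 6)/(g - 7)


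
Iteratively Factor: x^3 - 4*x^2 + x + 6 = (x - 2)*(x^2 - 2*x - 3) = (x - 2)*(x + 1)*(x - 3)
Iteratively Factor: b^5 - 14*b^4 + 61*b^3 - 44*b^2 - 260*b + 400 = (b - 2)*(b^4 - 12*b^3 + 37*b^2 + 30*b - 200) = (b - 2)*(b + 2)*(b^3 - 14*b^2 + 65*b - 100) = (b - 4)*(b - 2)*(b + 2)*(b^2 - 10*b + 25) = (b - 5)*(b - 4)*(b - 2)*(b + 2)*(b - 5)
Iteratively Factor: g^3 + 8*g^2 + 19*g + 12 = (g + 3)*(g^2 + 5*g + 4) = (g + 3)*(g + 4)*(g + 1)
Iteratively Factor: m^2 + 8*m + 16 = (m + 4)*(m + 4)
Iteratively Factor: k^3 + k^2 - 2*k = (k - 1)*(k^2 + 2*k) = (k - 1)*(k + 2)*(k)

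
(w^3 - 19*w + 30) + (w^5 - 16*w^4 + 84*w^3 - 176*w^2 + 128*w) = w^5 - 16*w^4 + 85*w^3 - 176*w^2 + 109*w + 30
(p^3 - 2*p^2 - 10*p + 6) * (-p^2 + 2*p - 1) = -p^5 + 4*p^4 + 5*p^3 - 24*p^2 + 22*p - 6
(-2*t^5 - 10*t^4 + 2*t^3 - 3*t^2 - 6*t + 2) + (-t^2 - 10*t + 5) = -2*t^5 - 10*t^4 + 2*t^3 - 4*t^2 - 16*t + 7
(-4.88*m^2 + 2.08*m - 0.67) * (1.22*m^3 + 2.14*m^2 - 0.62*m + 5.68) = -5.9536*m^5 - 7.9056*m^4 + 6.6594*m^3 - 30.4418*m^2 + 12.2298*m - 3.8056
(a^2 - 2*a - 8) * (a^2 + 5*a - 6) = a^4 + 3*a^3 - 24*a^2 - 28*a + 48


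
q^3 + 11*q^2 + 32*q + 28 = (q + 2)^2*(q + 7)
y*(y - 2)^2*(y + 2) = y^4 - 2*y^3 - 4*y^2 + 8*y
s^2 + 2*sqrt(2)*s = s*(s + 2*sqrt(2))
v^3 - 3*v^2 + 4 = (v - 2)^2*(v + 1)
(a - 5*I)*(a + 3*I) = a^2 - 2*I*a + 15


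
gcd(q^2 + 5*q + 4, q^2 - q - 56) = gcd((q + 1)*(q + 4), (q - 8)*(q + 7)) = 1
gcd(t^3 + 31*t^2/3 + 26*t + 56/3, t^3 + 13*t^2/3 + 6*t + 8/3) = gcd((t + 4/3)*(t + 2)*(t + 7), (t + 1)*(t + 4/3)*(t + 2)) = t^2 + 10*t/3 + 8/3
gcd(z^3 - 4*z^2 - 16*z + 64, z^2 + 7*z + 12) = z + 4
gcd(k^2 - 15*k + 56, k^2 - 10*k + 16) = k - 8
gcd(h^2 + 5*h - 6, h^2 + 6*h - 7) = h - 1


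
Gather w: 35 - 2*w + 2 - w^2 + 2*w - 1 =36 - w^2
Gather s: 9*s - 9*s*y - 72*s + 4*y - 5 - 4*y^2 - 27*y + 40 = s*(-9*y - 63) - 4*y^2 - 23*y + 35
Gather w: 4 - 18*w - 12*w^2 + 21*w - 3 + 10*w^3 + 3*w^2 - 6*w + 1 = 10*w^3 - 9*w^2 - 3*w + 2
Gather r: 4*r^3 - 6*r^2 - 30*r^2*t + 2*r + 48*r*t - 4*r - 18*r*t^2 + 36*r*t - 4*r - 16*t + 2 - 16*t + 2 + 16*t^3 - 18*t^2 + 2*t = 4*r^3 + r^2*(-30*t - 6) + r*(-18*t^2 + 84*t - 6) + 16*t^3 - 18*t^2 - 30*t + 4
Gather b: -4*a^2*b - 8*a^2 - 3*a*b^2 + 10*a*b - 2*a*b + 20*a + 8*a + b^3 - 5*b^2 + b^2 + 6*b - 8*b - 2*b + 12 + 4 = -8*a^2 + 28*a + b^3 + b^2*(-3*a - 4) + b*(-4*a^2 + 8*a - 4) + 16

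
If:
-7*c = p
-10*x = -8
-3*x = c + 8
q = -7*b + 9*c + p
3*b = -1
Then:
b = -1/3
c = -52/5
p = 364/5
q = -277/15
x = 4/5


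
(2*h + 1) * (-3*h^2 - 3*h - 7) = -6*h^3 - 9*h^2 - 17*h - 7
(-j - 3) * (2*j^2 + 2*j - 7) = -2*j^3 - 8*j^2 + j + 21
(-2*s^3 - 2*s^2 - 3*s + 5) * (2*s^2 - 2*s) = -4*s^5 - 2*s^3 + 16*s^2 - 10*s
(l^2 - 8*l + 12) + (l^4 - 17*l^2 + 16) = l^4 - 16*l^2 - 8*l + 28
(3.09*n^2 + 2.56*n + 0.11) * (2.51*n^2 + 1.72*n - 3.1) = 7.7559*n^4 + 11.7404*n^3 - 4.8997*n^2 - 7.7468*n - 0.341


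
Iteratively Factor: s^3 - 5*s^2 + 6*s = (s - 2)*(s^2 - 3*s) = (s - 3)*(s - 2)*(s)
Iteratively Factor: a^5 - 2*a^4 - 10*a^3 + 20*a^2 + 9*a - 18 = (a + 1)*(a^4 - 3*a^3 - 7*a^2 + 27*a - 18) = (a + 1)*(a + 3)*(a^3 - 6*a^2 + 11*a - 6) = (a - 3)*(a + 1)*(a + 3)*(a^2 - 3*a + 2) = (a - 3)*(a - 2)*(a + 1)*(a + 3)*(a - 1)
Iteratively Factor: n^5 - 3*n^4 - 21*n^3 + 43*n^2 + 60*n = (n + 1)*(n^4 - 4*n^3 - 17*n^2 + 60*n) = (n + 1)*(n + 4)*(n^3 - 8*n^2 + 15*n) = (n - 3)*(n + 1)*(n + 4)*(n^2 - 5*n) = n*(n - 3)*(n + 1)*(n + 4)*(n - 5)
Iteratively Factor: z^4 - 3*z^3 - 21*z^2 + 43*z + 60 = (z + 4)*(z^3 - 7*z^2 + 7*z + 15) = (z - 5)*(z + 4)*(z^2 - 2*z - 3) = (z - 5)*(z + 1)*(z + 4)*(z - 3)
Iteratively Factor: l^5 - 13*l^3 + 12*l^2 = (l)*(l^4 - 13*l^2 + 12*l) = l*(l - 1)*(l^3 + l^2 - 12*l) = l*(l - 1)*(l + 4)*(l^2 - 3*l) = l^2*(l - 1)*(l + 4)*(l - 3)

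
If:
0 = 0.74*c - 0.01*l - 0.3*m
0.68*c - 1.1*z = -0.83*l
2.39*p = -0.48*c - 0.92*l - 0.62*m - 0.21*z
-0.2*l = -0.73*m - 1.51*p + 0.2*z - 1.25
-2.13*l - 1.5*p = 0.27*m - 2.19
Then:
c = -2.00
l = 0.57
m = -4.96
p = 1.54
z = -0.81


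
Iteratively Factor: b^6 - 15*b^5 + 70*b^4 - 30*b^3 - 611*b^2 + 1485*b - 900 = (b - 3)*(b^5 - 12*b^4 + 34*b^3 + 72*b^2 - 395*b + 300) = (b - 5)*(b - 3)*(b^4 - 7*b^3 - b^2 + 67*b - 60) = (b - 5)*(b - 4)*(b - 3)*(b^3 - 3*b^2 - 13*b + 15) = (b - 5)^2*(b - 4)*(b - 3)*(b^2 + 2*b - 3) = (b - 5)^2*(b - 4)*(b - 3)*(b + 3)*(b - 1)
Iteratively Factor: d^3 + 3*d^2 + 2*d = (d + 2)*(d^2 + d) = (d + 1)*(d + 2)*(d)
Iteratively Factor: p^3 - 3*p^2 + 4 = (p - 2)*(p^2 - p - 2) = (p - 2)*(p + 1)*(p - 2)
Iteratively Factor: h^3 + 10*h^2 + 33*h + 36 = (h + 3)*(h^2 + 7*h + 12) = (h + 3)^2*(h + 4)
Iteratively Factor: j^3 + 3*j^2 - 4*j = (j - 1)*(j^2 + 4*j) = j*(j - 1)*(j + 4)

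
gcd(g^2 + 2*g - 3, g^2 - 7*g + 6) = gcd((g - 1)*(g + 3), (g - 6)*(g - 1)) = g - 1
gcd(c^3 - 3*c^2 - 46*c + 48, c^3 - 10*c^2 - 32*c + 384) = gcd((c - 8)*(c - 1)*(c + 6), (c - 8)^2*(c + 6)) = c^2 - 2*c - 48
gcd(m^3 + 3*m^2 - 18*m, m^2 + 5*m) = m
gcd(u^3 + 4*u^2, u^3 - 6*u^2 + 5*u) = u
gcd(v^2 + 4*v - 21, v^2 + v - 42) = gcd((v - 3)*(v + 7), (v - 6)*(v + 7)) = v + 7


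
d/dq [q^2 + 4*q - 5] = 2*q + 4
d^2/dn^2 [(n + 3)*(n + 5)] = 2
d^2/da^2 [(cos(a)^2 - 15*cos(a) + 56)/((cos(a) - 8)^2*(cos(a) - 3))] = (17*(1 - cos(a)^2)^2 - cos(a)^5 - 85*cos(a)^3 - 97*cos(a)^2 + 1590*cos(a) - 847)/((cos(a) - 8)^3*(cos(a) - 3)^3)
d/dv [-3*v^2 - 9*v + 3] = -6*v - 9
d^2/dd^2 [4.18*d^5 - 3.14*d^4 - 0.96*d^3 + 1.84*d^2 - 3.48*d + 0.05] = 83.6*d^3 - 37.68*d^2 - 5.76*d + 3.68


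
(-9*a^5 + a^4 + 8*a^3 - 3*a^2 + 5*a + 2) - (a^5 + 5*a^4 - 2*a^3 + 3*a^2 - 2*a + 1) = -10*a^5 - 4*a^4 + 10*a^3 - 6*a^2 + 7*a + 1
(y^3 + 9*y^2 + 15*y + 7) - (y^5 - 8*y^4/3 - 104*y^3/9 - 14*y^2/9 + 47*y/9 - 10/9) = -y^5 + 8*y^4/3 + 113*y^3/9 + 95*y^2/9 + 88*y/9 + 73/9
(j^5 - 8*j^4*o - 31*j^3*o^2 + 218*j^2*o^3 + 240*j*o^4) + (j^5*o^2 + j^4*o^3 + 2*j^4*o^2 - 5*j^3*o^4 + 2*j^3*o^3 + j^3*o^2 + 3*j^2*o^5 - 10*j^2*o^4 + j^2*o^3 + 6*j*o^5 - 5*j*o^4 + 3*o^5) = j^5*o^2 + j^5 + j^4*o^3 + 2*j^4*o^2 - 8*j^4*o - 5*j^3*o^4 + 2*j^3*o^3 - 30*j^3*o^2 + 3*j^2*o^5 - 10*j^2*o^4 + 219*j^2*o^3 + 6*j*o^5 + 235*j*o^4 + 3*o^5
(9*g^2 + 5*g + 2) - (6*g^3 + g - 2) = -6*g^3 + 9*g^2 + 4*g + 4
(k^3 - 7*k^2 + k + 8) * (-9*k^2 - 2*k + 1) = -9*k^5 + 61*k^4 + 6*k^3 - 81*k^2 - 15*k + 8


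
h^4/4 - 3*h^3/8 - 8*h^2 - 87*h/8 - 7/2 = (h/4 + 1/4)*(h - 7)*(h + 1/2)*(h + 4)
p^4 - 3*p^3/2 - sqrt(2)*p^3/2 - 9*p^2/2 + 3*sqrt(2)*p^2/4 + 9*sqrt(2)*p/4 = p*(p - 3)*(p + 3/2)*(p - sqrt(2)/2)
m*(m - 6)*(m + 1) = m^3 - 5*m^2 - 6*m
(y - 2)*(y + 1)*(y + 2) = y^3 + y^2 - 4*y - 4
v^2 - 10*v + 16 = (v - 8)*(v - 2)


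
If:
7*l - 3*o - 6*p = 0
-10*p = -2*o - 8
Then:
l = 3*p - 12/7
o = 5*p - 4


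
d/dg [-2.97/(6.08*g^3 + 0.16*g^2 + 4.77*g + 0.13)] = (54.1728*g^2 + 0.9504*g + 14.1669)/(6.08*g^3 + 0.16*g^2 + 4.77*g + 0.13)^2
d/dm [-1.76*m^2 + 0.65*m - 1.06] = 0.65 - 3.52*m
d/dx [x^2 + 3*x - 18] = 2*x + 3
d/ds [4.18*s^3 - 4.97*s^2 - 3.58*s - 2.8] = 12.54*s^2 - 9.94*s - 3.58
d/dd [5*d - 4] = 5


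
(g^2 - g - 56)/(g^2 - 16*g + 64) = (g + 7)/(g - 8)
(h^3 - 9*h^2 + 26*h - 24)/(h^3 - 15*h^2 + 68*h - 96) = (h - 2)/(h - 8)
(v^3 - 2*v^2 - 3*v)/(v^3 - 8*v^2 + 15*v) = (v + 1)/(v - 5)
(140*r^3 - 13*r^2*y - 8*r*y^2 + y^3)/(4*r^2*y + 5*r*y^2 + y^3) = (35*r^2 - 12*r*y + y^2)/(y*(r + y))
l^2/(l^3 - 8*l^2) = 1/(l - 8)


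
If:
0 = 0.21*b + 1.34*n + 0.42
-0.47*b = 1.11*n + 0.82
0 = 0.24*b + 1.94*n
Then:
No Solution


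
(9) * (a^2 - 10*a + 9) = 9*a^2 - 90*a + 81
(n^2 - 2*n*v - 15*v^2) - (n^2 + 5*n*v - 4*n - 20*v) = -7*n*v + 4*n - 15*v^2 + 20*v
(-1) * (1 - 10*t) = 10*t - 1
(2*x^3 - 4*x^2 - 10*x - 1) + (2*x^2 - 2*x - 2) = 2*x^3 - 2*x^2 - 12*x - 3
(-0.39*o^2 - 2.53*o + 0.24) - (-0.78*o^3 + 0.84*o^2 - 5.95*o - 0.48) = 0.78*o^3 - 1.23*o^2 + 3.42*o + 0.72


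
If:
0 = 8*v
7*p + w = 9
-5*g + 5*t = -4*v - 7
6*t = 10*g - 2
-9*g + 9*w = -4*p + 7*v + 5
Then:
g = -8/5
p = 452/295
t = -3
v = 0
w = -509/295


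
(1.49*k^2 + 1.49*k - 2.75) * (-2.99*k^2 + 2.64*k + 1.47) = -4.4551*k^4 - 0.521500000000001*k^3 + 14.3464*k^2 - 5.0697*k - 4.0425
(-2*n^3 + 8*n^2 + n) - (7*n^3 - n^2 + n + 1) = -9*n^3 + 9*n^2 - 1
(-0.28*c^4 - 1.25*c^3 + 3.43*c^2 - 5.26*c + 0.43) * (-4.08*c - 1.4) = 1.1424*c^5 + 5.492*c^4 - 12.2444*c^3 + 16.6588*c^2 + 5.6096*c - 0.602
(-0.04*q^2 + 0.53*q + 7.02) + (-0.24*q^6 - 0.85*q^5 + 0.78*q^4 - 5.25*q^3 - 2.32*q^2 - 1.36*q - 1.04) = -0.24*q^6 - 0.85*q^5 + 0.78*q^4 - 5.25*q^3 - 2.36*q^2 - 0.83*q + 5.98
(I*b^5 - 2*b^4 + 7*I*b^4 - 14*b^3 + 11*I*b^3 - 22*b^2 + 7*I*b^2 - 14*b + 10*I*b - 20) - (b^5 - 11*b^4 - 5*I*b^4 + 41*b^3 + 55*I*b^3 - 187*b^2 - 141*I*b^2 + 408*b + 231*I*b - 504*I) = -b^5 + I*b^5 + 9*b^4 + 12*I*b^4 - 55*b^3 - 44*I*b^3 + 165*b^2 + 148*I*b^2 - 422*b - 221*I*b - 20 + 504*I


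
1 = 1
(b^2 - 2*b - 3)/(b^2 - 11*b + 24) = (b + 1)/(b - 8)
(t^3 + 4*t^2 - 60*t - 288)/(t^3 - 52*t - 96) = (t + 6)/(t + 2)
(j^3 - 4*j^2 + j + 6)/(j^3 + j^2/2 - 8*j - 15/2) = 2*(j - 2)/(2*j + 5)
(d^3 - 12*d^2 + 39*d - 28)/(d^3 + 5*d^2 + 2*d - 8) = (d^2 - 11*d + 28)/(d^2 + 6*d + 8)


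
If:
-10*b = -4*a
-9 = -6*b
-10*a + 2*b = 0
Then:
No Solution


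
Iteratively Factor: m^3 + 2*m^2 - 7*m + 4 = (m - 1)*(m^2 + 3*m - 4) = (m - 1)^2*(m + 4)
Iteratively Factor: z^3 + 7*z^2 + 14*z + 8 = (z + 2)*(z^2 + 5*z + 4) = (z + 1)*(z + 2)*(z + 4)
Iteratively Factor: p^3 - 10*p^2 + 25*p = (p)*(p^2 - 10*p + 25) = p*(p - 5)*(p - 5)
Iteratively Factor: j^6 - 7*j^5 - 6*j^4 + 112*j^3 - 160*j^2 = (j - 4)*(j^5 - 3*j^4 - 18*j^3 + 40*j^2) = (j - 4)*(j - 2)*(j^4 - j^3 - 20*j^2) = (j - 4)*(j - 2)*(j + 4)*(j^3 - 5*j^2) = j*(j - 4)*(j - 2)*(j + 4)*(j^2 - 5*j) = j*(j - 5)*(j - 4)*(j - 2)*(j + 4)*(j)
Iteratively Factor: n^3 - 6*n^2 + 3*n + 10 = (n + 1)*(n^2 - 7*n + 10) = (n - 2)*(n + 1)*(n - 5)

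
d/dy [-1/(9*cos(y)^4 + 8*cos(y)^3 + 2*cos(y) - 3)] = 2*(-18*cos(y)^3 - 12*cos(y)^2 - 1)*sin(y)/(9*cos(y)^4 + 8*cos(y)^3 + 2*cos(y) - 3)^2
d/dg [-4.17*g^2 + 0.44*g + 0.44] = 0.44 - 8.34*g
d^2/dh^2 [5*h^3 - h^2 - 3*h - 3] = 30*h - 2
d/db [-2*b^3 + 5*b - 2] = 5 - 6*b^2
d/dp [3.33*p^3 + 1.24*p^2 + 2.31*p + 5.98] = 9.99*p^2 + 2.48*p + 2.31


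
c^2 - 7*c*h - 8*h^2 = (c - 8*h)*(c + h)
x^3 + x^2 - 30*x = x*(x - 5)*(x + 6)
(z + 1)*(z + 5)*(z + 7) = z^3 + 13*z^2 + 47*z + 35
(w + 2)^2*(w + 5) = w^3 + 9*w^2 + 24*w + 20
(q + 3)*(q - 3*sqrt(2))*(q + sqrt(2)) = q^3 - 2*sqrt(2)*q^2 + 3*q^2 - 6*sqrt(2)*q - 6*q - 18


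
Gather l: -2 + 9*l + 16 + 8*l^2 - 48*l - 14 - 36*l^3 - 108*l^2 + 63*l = -36*l^3 - 100*l^2 + 24*l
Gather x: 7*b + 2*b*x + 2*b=2*b*x + 9*b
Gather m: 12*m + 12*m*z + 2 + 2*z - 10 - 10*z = m*(12*z + 12) - 8*z - 8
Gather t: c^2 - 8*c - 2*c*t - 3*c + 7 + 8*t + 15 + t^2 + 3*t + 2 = c^2 - 11*c + t^2 + t*(11 - 2*c) + 24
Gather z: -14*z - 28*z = -42*z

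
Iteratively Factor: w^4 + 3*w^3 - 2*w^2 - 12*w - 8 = (w + 2)*(w^3 + w^2 - 4*w - 4) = (w + 2)^2*(w^2 - w - 2) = (w - 2)*(w + 2)^2*(w + 1)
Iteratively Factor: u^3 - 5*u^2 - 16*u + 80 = (u - 5)*(u^2 - 16) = (u - 5)*(u + 4)*(u - 4)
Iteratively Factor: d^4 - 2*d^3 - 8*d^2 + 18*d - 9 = (d + 3)*(d^3 - 5*d^2 + 7*d - 3) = (d - 1)*(d + 3)*(d^2 - 4*d + 3) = (d - 3)*(d - 1)*(d + 3)*(d - 1)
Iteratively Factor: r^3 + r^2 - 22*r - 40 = (r - 5)*(r^2 + 6*r + 8) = (r - 5)*(r + 4)*(r + 2)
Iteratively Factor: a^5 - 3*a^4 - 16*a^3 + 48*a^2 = (a)*(a^4 - 3*a^3 - 16*a^2 + 48*a) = a*(a - 3)*(a^3 - 16*a) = a^2*(a - 3)*(a^2 - 16) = a^2*(a - 3)*(a + 4)*(a - 4)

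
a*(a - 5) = a^2 - 5*a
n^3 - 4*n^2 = n^2*(n - 4)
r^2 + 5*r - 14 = (r - 2)*(r + 7)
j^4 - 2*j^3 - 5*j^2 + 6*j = j*(j - 3)*(j - 1)*(j + 2)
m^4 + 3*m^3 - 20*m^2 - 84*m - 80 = (m - 5)*(m + 2)^2*(m + 4)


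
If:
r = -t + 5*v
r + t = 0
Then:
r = -t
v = 0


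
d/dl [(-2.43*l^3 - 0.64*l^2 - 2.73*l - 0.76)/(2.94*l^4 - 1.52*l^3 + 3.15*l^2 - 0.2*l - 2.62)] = (7.1442*l^6 + 3.7632*l^5 + 15.4513*l^4 + 1.6104*l^3 + 24.3617*l^2 + 8.1416*l + 7.0006)/(8.6436*l^8 - 8.9376*l^7 + 20.8324*l^6 - 10.752*l^5 - 4.8751*l^4 + 6.7048*l^3 - 16.466*l^2 + 1.048*l + 6.8644)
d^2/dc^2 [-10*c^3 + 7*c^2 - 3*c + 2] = 14 - 60*c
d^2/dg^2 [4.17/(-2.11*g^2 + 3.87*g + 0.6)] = (-37.130514*g^2 + 68.101938*g + 4.17*(4.22*g - 3.87)*(8.44*g - 7.74) + 10.55844)/(-2.11*g^2 + 3.87*g + 0.6)^3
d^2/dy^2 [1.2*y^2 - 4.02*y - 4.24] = 2.40000000000000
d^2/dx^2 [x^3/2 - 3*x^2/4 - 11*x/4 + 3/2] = 3*x - 3/2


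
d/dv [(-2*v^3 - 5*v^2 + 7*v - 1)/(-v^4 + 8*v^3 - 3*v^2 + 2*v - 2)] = (-2*v^6 - 10*v^5 + 67*v^4 - 124*v^3 + 47*v^2 + 14*v - 12)/(v^8 - 16*v^7 + 70*v^6 - 52*v^5 + 45*v^4 - 44*v^3 + 16*v^2 - 8*v + 4)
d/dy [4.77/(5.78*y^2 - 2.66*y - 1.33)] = (12.6882 - 55.1412*y)/(-5.78*y^2 + 2.66*y + 1.33)^2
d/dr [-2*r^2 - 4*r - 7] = -4*r - 4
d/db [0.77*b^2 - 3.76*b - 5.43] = 1.54*b - 3.76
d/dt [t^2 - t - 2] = 2*t - 1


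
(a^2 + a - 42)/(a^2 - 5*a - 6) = (a + 7)/(a + 1)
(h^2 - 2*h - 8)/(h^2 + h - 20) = (h + 2)/(h + 5)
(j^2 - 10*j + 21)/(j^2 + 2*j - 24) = (j^2 - 10*j + 21)/(j^2 + 2*j - 24)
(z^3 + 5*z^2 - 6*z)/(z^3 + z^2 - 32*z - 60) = z*(z^2 + 5*z - 6)/(z^3 + z^2 - 32*z - 60)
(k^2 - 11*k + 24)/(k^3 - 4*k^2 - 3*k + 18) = (k - 8)/(k^2 - k - 6)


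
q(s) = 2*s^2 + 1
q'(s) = 4*s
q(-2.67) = 15.26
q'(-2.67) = -10.68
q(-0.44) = 1.39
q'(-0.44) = -1.76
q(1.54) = 5.74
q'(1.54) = 6.16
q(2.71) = 15.69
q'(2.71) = 10.84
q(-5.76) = 67.36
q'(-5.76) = -23.04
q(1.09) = 3.38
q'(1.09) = 4.36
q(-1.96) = 8.68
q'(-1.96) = -7.84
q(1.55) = 5.80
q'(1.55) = 6.20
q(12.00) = 289.00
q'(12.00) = 48.00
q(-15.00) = 451.00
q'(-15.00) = -60.00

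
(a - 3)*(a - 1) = a^2 - 4*a + 3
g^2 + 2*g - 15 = (g - 3)*(g + 5)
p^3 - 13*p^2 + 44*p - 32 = (p - 8)*(p - 4)*(p - 1)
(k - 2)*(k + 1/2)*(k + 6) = k^3 + 9*k^2/2 - 10*k - 6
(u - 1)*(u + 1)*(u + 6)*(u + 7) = u^4 + 13*u^3 + 41*u^2 - 13*u - 42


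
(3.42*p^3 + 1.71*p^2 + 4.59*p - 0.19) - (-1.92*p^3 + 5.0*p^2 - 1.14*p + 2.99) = 5.34*p^3 - 3.29*p^2 + 5.73*p - 3.18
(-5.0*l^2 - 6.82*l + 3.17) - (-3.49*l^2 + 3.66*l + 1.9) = -1.51*l^2 - 10.48*l + 1.27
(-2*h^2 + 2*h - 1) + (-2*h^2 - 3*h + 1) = -4*h^2 - h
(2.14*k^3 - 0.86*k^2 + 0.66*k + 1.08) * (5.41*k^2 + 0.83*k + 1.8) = 11.5774*k^5 - 2.8764*k^4 + 6.7088*k^3 + 4.8426*k^2 + 2.0844*k + 1.944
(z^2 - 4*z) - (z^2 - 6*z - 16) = 2*z + 16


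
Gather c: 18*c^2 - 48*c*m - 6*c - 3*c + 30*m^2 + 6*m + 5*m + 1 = 18*c^2 + c*(-48*m - 9) + 30*m^2 + 11*m + 1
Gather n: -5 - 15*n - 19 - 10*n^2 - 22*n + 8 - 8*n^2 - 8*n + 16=-18*n^2 - 45*n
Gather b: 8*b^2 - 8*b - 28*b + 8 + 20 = 8*b^2 - 36*b + 28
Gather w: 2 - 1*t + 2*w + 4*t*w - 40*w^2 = -t - 40*w^2 + w*(4*t + 2) + 2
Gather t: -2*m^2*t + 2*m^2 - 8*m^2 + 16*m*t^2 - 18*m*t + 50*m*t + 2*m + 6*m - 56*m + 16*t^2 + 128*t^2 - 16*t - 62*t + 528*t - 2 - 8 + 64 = -6*m^2 - 48*m + t^2*(16*m + 144) + t*(-2*m^2 + 32*m + 450) + 54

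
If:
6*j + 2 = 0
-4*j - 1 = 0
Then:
No Solution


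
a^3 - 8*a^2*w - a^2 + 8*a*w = a*(a - 1)*(a - 8*w)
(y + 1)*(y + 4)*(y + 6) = y^3 + 11*y^2 + 34*y + 24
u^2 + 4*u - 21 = (u - 3)*(u + 7)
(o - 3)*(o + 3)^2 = o^3 + 3*o^2 - 9*o - 27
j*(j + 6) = j^2 + 6*j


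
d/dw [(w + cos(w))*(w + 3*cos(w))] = -4*w*sin(w) + 2*w - 3*sin(2*w) + 4*cos(w)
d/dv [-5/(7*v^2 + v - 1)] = 5*(14*v + 1)/(7*v^2 + v - 1)^2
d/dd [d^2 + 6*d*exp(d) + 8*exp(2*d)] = 6*d*exp(d) + 2*d + 16*exp(2*d) + 6*exp(d)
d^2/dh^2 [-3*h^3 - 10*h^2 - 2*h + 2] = -18*h - 20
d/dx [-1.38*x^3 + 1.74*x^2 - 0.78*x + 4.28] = -4.14*x^2 + 3.48*x - 0.78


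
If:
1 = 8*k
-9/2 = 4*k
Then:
No Solution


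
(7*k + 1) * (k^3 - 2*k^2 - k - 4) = 7*k^4 - 13*k^3 - 9*k^2 - 29*k - 4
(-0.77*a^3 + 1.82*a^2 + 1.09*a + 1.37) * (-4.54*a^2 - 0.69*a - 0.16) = 3.4958*a^5 - 7.7315*a^4 - 6.0812*a^3 - 7.2631*a^2 - 1.1197*a - 0.2192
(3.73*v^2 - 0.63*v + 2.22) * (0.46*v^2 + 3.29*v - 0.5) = 1.7158*v^4 + 11.9819*v^3 - 2.9165*v^2 + 7.6188*v - 1.11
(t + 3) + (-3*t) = 3 - 2*t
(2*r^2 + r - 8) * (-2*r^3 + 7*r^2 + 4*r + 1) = -4*r^5 + 12*r^4 + 31*r^3 - 50*r^2 - 31*r - 8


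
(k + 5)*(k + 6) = k^2 + 11*k + 30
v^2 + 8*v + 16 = (v + 4)^2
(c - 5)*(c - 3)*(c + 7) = c^3 - c^2 - 41*c + 105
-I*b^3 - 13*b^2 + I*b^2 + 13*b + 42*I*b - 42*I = (b - 7*I)*(b - 6*I)*(-I*b + I)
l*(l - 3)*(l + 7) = l^3 + 4*l^2 - 21*l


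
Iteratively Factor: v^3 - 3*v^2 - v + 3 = (v - 1)*(v^2 - 2*v - 3) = (v - 3)*(v - 1)*(v + 1)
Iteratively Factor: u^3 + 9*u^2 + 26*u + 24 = (u + 3)*(u^2 + 6*u + 8) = (u + 2)*(u + 3)*(u + 4)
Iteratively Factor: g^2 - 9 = (g - 3)*(g + 3)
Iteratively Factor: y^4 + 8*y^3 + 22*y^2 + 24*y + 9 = (y + 1)*(y^3 + 7*y^2 + 15*y + 9) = (y + 1)*(y + 3)*(y^2 + 4*y + 3) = (y + 1)^2*(y + 3)*(y + 3)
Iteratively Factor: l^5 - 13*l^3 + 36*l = (l - 3)*(l^4 + 3*l^3 - 4*l^2 - 12*l) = (l - 3)*(l - 2)*(l^3 + 5*l^2 + 6*l) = l*(l - 3)*(l - 2)*(l^2 + 5*l + 6) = l*(l - 3)*(l - 2)*(l + 2)*(l + 3)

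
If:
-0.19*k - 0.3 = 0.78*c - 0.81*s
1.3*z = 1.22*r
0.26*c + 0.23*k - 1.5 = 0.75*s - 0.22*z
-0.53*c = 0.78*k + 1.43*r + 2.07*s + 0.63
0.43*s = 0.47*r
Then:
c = -3.53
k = 7.30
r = -1.21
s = -1.32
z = -1.13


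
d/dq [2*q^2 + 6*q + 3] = 4*q + 6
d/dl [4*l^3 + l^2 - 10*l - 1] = 12*l^2 + 2*l - 10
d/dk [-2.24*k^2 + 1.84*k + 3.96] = 1.84 - 4.48*k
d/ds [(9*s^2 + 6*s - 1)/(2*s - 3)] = 2*(9*s^2 - 27*s - 8)/(4*s^2 - 12*s + 9)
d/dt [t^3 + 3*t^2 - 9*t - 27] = 3*t^2 + 6*t - 9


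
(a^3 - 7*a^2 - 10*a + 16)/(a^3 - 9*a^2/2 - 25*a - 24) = 2*(a - 1)/(2*a + 3)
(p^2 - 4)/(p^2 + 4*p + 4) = (p - 2)/(p + 2)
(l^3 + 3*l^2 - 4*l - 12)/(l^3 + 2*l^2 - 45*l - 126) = (l^2 - 4)/(l^2 - l - 42)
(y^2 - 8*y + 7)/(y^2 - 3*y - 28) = (y - 1)/(y + 4)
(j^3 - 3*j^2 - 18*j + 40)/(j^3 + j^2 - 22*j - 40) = (j - 2)/(j + 2)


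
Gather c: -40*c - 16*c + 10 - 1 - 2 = 7 - 56*c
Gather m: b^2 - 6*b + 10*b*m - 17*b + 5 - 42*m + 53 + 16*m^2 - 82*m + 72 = b^2 - 23*b + 16*m^2 + m*(10*b - 124) + 130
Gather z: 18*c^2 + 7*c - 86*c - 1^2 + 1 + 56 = 18*c^2 - 79*c + 56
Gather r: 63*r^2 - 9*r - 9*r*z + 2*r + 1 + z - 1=63*r^2 + r*(-9*z - 7) + z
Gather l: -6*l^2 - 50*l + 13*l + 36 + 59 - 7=-6*l^2 - 37*l + 88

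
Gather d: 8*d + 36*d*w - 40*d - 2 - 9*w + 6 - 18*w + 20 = d*(36*w - 32) - 27*w + 24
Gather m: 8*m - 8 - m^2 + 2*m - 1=-m^2 + 10*m - 9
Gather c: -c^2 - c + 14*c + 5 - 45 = -c^2 + 13*c - 40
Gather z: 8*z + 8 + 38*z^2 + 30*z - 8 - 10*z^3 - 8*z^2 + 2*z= -10*z^3 + 30*z^2 + 40*z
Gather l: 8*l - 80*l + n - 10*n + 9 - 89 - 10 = -72*l - 9*n - 90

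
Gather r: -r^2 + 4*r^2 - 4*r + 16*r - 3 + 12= 3*r^2 + 12*r + 9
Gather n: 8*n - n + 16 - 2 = 7*n + 14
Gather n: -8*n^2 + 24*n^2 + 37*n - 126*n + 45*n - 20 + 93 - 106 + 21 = 16*n^2 - 44*n - 12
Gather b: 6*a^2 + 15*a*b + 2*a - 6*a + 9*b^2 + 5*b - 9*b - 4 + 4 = 6*a^2 - 4*a + 9*b^2 + b*(15*a - 4)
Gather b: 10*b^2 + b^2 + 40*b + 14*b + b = 11*b^2 + 55*b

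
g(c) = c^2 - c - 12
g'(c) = 2*c - 1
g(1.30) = -11.61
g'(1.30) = 1.60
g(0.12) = -12.11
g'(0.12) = -0.76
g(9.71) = 72.57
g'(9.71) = 18.42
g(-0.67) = -10.88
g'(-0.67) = -2.34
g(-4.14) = 9.28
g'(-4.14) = -9.28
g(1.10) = -11.89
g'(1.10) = 1.20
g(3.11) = -5.44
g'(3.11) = 5.22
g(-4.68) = 14.58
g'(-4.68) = -10.36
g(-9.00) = 78.00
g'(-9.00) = -19.00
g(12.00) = 120.00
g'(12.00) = 23.00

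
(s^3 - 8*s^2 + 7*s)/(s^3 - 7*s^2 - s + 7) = s/(s + 1)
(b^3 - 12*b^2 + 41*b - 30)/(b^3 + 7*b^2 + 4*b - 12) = (b^2 - 11*b + 30)/(b^2 + 8*b + 12)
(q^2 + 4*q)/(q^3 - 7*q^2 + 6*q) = (q + 4)/(q^2 - 7*q + 6)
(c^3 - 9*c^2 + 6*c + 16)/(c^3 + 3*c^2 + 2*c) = (c^2 - 10*c + 16)/(c*(c + 2))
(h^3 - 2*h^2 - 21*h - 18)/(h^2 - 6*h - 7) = (h^2 - 3*h - 18)/(h - 7)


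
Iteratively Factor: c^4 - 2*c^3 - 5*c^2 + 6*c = (c + 2)*(c^3 - 4*c^2 + 3*c) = (c - 3)*(c + 2)*(c^2 - c) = c*(c - 3)*(c + 2)*(c - 1)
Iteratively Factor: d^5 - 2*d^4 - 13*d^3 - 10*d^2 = (d + 2)*(d^4 - 4*d^3 - 5*d^2) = (d - 5)*(d + 2)*(d^3 + d^2) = (d - 5)*(d + 1)*(d + 2)*(d^2) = d*(d - 5)*(d + 1)*(d + 2)*(d)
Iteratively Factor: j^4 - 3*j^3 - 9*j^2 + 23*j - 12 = (j - 1)*(j^3 - 2*j^2 - 11*j + 12) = (j - 4)*(j - 1)*(j^2 + 2*j - 3) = (j - 4)*(j - 1)*(j + 3)*(j - 1)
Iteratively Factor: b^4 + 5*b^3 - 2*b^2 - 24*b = (b)*(b^3 + 5*b^2 - 2*b - 24) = b*(b + 3)*(b^2 + 2*b - 8) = b*(b - 2)*(b + 3)*(b + 4)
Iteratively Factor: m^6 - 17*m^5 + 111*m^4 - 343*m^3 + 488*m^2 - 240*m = (m - 4)*(m^5 - 13*m^4 + 59*m^3 - 107*m^2 + 60*m) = (m - 4)^2*(m^4 - 9*m^3 + 23*m^2 - 15*m) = (m - 5)*(m - 4)^2*(m^3 - 4*m^2 + 3*m) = (m - 5)*(m - 4)^2*(m - 1)*(m^2 - 3*m) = m*(m - 5)*(m - 4)^2*(m - 1)*(m - 3)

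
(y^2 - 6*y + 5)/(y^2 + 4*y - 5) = (y - 5)/(y + 5)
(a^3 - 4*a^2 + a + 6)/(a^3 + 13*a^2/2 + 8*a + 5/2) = 2*(a^2 - 5*a + 6)/(2*a^2 + 11*a + 5)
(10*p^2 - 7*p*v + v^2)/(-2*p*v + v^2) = (-5*p + v)/v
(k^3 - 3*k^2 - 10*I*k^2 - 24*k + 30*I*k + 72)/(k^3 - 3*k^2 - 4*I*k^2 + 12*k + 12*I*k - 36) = (k - 4*I)/(k + 2*I)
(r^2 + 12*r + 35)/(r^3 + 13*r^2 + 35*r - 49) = (r + 5)/(r^2 + 6*r - 7)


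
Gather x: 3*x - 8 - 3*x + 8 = 0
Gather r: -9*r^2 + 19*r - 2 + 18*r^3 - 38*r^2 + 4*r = 18*r^3 - 47*r^2 + 23*r - 2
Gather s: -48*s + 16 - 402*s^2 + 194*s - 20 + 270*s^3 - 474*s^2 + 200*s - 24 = 270*s^3 - 876*s^2 + 346*s - 28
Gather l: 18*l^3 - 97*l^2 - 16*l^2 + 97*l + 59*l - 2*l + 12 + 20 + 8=18*l^3 - 113*l^2 + 154*l + 40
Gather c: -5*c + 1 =1 - 5*c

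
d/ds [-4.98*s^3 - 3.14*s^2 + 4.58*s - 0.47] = -14.94*s^2 - 6.28*s + 4.58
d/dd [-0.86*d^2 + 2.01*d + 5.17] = 2.01 - 1.72*d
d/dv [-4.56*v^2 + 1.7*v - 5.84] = 1.7 - 9.12*v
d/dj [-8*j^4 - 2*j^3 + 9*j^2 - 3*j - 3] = -32*j^3 - 6*j^2 + 18*j - 3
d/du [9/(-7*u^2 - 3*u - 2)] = 9*(14*u + 3)/(7*u^2 + 3*u + 2)^2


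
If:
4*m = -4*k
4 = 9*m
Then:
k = -4/9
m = 4/9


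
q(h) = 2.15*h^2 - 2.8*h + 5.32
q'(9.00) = 35.90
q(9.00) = 154.27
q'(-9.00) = -41.50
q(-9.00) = 204.67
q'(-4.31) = -21.33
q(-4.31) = 57.33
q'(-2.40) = -13.12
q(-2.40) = 24.42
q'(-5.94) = -28.34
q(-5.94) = 97.81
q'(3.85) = 13.76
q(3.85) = 26.41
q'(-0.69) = -5.77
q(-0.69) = 8.28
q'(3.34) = 11.56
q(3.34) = 19.95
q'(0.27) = -1.64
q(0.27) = 4.72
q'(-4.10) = -20.43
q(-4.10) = 52.94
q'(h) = 4.3*h - 2.8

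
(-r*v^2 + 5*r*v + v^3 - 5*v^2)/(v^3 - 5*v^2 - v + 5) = v*(-r + v)/(v^2 - 1)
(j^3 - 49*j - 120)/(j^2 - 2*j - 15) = (j^2 - 3*j - 40)/(j - 5)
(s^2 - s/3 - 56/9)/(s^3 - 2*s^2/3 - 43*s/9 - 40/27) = 3*(3*s + 7)/(9*s^2 + 18*s + 5)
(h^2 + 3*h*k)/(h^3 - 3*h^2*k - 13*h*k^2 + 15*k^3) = h/(h^2 - 6*h*k + 5*k^2)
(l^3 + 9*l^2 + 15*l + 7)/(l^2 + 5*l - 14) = (l^2 + 2*l + 1)/(l - 2)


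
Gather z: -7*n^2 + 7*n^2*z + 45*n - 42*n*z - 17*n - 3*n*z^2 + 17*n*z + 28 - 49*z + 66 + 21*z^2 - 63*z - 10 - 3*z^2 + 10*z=-7*n^2 + 28*n + z^2*(18 - 3*n) + z*(7*n^2 - 25*n - 102) + 84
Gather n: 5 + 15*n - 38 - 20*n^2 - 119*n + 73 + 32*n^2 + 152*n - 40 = 12*n^2 + 48*n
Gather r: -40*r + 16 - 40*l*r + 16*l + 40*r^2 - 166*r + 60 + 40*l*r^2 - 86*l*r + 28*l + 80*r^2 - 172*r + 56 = 44*l + r^2*(40*l + 120) + r*(-126*l - 378) + 132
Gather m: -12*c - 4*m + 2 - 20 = -12*c - 4*m - 18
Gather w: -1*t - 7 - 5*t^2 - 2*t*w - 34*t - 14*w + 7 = -5*t^2 - 35*t + w*(-2*t - 14)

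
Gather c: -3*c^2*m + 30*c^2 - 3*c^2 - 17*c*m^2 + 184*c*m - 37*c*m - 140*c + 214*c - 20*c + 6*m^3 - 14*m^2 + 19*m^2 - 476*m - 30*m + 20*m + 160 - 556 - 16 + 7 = c^2*(27 - 3*m) + c*(-17*m^2 + 147*m + 54) + 6*m^3 + 5*m^2 - 486*m - 405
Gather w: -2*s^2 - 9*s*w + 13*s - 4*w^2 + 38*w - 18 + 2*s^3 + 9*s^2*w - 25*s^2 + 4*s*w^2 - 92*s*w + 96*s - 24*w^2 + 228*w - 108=2*s^3 - 27*s^2 + 109*s + w^2*(4*s - 28) + w*(9*s^2 - 101*s + 266) - 126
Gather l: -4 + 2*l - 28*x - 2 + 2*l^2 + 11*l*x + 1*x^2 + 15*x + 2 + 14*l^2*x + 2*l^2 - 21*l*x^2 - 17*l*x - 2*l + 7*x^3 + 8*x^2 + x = l^2*(14*x + 4) + l*(-21*x^2 - 6*x) + 7*x^3 + 9*x^2 - 12*x - 4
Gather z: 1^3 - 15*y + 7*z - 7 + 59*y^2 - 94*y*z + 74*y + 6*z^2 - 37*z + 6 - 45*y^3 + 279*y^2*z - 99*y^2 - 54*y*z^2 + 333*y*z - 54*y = -45*y^3 - 40*y^2 + 5*y + z^2*(6 - 54*y) + z*(279*y^2 + 239*y - 30)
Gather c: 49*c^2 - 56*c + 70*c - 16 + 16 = 49*c^2 + 14*c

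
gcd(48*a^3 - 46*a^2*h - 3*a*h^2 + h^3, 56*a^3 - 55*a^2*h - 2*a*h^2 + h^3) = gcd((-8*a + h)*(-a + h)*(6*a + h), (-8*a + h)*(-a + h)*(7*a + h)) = 8*a^2 - 9*a*h + h^2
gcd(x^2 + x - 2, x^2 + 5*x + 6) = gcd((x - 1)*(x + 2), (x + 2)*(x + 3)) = x + 2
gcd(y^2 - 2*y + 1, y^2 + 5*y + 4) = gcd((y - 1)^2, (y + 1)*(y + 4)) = 1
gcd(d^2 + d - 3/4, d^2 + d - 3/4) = d^2 + d - 3/4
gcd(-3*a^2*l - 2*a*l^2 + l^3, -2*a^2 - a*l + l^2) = a + l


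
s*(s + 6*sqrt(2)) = s^2 + 6*sqrt(2)*s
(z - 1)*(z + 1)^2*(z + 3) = z^4 + 4*z^3 + 2*z^2 - 4*z - 3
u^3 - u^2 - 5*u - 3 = (u - 3)*(u + 1)^2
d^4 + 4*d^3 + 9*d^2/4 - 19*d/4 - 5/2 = (d - 1)*(d + 1/2)*(d + 2)*(d + 5/2)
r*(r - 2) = r^2 - 2*r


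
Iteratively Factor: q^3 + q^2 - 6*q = (q)*(q^2 + q - 6) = q*(q + 3)*(q - 2)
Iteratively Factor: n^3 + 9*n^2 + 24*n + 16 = (n + 4)*(n^2 + 5*n + 4) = (n + 4)^2*(n + 1)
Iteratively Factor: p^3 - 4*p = (p - 2)*(p^2 + 2*p) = p*(p - 2)*(p + 2)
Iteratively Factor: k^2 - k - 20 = (k - 5)*(k + 4)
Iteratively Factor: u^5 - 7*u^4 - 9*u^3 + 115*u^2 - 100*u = (u - 5)*(u^4 - 2*u^3 - 19*u^2 + 20*u) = u*(u - 5)*(u^3 - 2*u^2 - 19*u + 20) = u*(u - 5)^2*(u^2 + 3*u - 4) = u*(u - 5)^2*(u - 1)*(u + 4)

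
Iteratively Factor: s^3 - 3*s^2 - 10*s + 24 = (s + 3)*(s^2 - 6*s + 8) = (s - 4)*(s + 3)*(s - 2)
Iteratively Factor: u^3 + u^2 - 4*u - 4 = (u + 1)*(u^2 - 4) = (u + 1)*(u + 2)*(u - 2)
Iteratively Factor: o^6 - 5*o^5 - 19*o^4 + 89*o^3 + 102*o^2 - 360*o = (o - 4)*(o^5 - o^4 - 23*o^3 - 3*o^2 + 90*o) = (o - 5)*(o - 4)*(o^4 + 4*o^3 - 3*o^2 - 18*o) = (o - 5)*(o - 4)*(o + 3)*(o^3 + o^2 - 6*o) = o*(o - 5)*(o - 4)*(o + 3)*(o^2 + o - 6) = o*(o - 5)*(o - 4)*(o - 2)*(o + 3)*(o + 3)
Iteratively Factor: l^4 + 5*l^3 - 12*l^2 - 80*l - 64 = (l + 1)*(l^3 + 4*l^2 - 16*l - 64) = (l - 4)*(l + 1)*(l^2 + 8*l + 16) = (l - 4)*(l + 1)*(l + 4)*(l + 4)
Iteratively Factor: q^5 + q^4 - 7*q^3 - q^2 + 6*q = (q - 2)*(q^4 + 3*q^3 - q^2 - 3*q) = (q - 2)*(q + 1)*(q^3 + 2*q^2 - 3*q) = q*(q - 2)*(q + 1)*(q^2 + 2*q - 3) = q*(q - 2)*(q - 1)*(q + 1)*(q + 3)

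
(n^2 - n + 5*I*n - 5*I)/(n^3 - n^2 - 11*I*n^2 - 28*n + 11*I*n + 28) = (n + 5*I)/(n^2 - 11*I*n - 28)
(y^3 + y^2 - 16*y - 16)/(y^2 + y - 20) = (y^2 + 5*y + 4)/(y + 5)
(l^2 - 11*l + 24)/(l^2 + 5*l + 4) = (l^2 - 11*l + 24)/(l^2 + 5*l + 4)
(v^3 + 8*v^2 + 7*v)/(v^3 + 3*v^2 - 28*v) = (v + 1)/(v - 4)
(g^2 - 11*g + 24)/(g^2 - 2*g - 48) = (g - 3)/(g + 6)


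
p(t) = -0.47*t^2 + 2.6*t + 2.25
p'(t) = 2.6 - 0.94*t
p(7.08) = -2.90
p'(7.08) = -4.06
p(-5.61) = -27.13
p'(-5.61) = 7.87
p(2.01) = 5.58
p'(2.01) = 0.71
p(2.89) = 5.84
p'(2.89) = -0.12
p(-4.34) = -17.89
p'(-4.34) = 6.68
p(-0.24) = 1.60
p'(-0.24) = 2.83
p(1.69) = 5.30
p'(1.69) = 1.01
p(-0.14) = 1.88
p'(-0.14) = 2.73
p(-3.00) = -9.78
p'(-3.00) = 5.42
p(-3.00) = -9.78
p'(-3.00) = 5.42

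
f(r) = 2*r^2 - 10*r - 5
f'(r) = 4*r - 10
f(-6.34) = 138.79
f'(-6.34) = -35.36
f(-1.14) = 9.00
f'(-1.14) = -14.56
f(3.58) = -15.17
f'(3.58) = 4.32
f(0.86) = -12.12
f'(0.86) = -6.56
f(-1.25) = 10.62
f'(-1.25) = -15.00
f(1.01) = -13.06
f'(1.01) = -5.96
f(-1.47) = 14.02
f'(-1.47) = -15.88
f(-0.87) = 5.21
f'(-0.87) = -13.48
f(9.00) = 67.00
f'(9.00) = 26.00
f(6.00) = 7.00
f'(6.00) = 14.00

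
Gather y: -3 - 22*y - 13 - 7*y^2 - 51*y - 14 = -7*y^2 - 73*y - 30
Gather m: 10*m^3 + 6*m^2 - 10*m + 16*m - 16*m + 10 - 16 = 10*m^3 + 6*m^2 - 10*m - 6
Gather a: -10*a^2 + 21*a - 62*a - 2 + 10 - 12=-10*a^2 - 41*a - 4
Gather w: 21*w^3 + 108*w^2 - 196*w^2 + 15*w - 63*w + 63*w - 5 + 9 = 21*w^3 - 88*w^2 + 15*w + 4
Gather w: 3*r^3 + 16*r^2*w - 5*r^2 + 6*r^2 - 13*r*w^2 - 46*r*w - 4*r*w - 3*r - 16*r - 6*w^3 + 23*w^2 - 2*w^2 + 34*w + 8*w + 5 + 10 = 3*r^3 + r^2 - 19*r - 6*w^3 + w^2*(21 - 13*r) + w*(16*r^2 - 50*r + 42) + 15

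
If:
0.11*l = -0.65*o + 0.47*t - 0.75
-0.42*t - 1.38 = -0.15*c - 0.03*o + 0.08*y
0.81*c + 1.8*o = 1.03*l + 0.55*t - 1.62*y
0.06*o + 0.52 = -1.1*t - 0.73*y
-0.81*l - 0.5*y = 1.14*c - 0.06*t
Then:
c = -13.75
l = 6.45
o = -11.43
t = -12.70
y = 19.36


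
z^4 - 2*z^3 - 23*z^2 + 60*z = z*(z - 4)*(z - 3)*(z + 5)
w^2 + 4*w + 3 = (w + 1)*(w + 3)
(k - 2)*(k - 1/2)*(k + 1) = k^3 - 3*k^2/2 - 3*k/2 + 1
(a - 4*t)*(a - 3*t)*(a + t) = a^3 - 6*a^2*t + 5*a*t^2 + 12*t^3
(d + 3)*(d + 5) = d^2 + 8*d + 15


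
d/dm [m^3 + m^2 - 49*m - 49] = 3*m^2 + 2*m - 49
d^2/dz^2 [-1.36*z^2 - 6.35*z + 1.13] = -2.72000000000000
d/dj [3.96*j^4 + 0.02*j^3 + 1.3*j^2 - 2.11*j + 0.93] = 15.84*j^3 + 0.06*j^2 + 2.6*j - 2.11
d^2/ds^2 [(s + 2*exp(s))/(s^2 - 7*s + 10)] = 2*((s + 2*exp(s))*(2*s - 7)^2 - (s + (2*s - 7)*(2*exp(s) + 1) + 2*exp(s))*(s^2 - 7*s + 10) + (s^2 - 7*s + 10)^2*exp(s))/(s^2 - 7*s + 10)^3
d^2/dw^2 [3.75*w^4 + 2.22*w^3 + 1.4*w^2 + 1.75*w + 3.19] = 45.0*w^2 + 13.32*w + 2.8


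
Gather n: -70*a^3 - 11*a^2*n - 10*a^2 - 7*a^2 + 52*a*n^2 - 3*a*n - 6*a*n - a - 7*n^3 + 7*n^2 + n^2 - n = -70*a^3 - 17*a^2 - a - 7*n^3 + n^2*(52*a + 8) + n*(-11*a^2 - 9*a - 1)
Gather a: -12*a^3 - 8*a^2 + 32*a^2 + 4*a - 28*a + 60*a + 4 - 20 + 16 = -12*a^3 + 24*a^2 + 36*a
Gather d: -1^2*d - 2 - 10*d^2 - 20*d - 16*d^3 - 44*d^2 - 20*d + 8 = -16*d^3 - 54*d^2 - 41*d + 6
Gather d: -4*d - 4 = -4*d - 4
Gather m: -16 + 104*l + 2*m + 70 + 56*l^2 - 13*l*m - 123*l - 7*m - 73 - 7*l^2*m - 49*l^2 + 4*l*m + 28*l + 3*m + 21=7*l^2 + 9*l + m*(-7*l^2 - 9*l - 2) + 2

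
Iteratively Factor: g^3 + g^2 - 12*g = (g - 3)*(g^2 + 4*g) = (g - 3)*(g + 4)*(g)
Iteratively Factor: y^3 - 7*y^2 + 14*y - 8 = (y - 4)*(y^2 - 3*y + 2) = (y - 4)*(y - 1)*(y - 2)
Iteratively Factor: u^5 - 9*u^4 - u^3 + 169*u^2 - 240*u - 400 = (u - 5)*(u^4 - 4*u^3 - 21*u^2 + 64*u + 80) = (u - 5)*(u - 4)*(u^3 - 21*u - 20) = (u - 5)*(u - 4)*(u + 4)*(u^2 - 4*u - 5) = (u - 5)^2*(u - 4)*(u + 4)*(u + 1)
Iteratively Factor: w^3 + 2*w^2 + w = (w + 1)*(w^2 + w) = w*(w + 1)*(w + 1)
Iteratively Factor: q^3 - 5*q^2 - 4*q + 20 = (q - 2)*(q^2 - 3*q - 10) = (q - 2)*(q + 2)*(q - 5)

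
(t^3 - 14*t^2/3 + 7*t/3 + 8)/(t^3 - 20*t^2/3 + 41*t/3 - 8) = (t + 1)/(t - 1)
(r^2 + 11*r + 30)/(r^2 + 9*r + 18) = (r + 5)/(r + 3)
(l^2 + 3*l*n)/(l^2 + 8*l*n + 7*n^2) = l*(l + 3*n)/(l^2 + 8*l*n + 7*n^2)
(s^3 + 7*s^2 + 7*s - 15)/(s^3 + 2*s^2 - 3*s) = (s + 5)/s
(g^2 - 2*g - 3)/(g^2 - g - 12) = (-g^2 + 2*g + 3)/(-g^2 + g + 12)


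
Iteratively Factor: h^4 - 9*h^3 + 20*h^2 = (h)*(h^3 - 9*h^2 + 20*h) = h*(h - 5)*(h^2 - 4*h) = h*(h - 5)*(h - 4)*(h)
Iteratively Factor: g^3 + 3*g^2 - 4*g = (g + 4)*(g^2 - g) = (g - 1)*(g + 4)*(g)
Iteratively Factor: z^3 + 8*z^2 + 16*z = (z + 4)*(z^2 + 4*z) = (z + 4)^2*(z)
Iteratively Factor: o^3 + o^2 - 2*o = (o)*(o^2 + o - 2) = o*(o + 2)*(o - 1)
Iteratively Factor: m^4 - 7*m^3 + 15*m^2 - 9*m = (m - 3)*(m^3 - 4*m^2 + 3*m) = m*(m - 3)*(m^2 - 4*m + 3) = m*(m - 3)^2*(m - 1)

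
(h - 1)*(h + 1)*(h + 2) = h^3 + 2*h^2 - h - 2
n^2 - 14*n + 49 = (n - 7)^2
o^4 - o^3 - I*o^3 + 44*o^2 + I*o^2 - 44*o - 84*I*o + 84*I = (o - 1)*(o - 6*I)*(o - 2*I)*(o + 7*I)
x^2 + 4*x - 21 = (x - 3)*(x + 7)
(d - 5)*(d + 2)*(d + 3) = d^3 - 19*d - 30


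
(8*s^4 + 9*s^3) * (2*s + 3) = 16*s^5 + 42*s^4 + 27*s^3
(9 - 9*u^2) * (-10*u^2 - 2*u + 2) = 90*u^4 + 18*u^3 - 108*u^2 - 18*u + 18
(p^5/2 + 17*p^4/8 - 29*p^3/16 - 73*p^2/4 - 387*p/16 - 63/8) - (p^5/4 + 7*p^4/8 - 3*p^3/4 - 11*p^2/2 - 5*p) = p^5/4 + 5*p^4/4 - 17*p^3/16 - 51*p^2/4 - 307*p/16 - 63/8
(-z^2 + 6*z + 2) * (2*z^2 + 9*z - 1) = -2*z^4 + 3*z^3 + 59*z^2 + 12*z - 2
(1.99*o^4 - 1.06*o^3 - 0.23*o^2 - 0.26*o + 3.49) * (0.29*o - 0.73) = 0.5771*o^5 - 1.7601*o^4 + 0.7071*o^3 + 0.0925*o^2 + 1.2019*o - 2.5477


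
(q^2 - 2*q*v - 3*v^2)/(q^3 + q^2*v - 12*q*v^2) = (q + v)/(q*(q + 4*v))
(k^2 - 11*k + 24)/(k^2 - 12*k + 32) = (k - 3)/(k - 4)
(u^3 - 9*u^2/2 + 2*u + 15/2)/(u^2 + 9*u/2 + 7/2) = (2*u^2 - 11*u + 15)/(2*u + 7)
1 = 1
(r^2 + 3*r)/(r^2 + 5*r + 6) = r/(r + 2)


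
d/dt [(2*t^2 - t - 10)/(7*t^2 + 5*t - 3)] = (17*t^2 + 128*t + 53)/(49*t^4 + 70*t^3 - 17*t^2 - 30*t + 9)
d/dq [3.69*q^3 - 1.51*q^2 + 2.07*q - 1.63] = 11.07*q^2 - 3.02*q + 2.07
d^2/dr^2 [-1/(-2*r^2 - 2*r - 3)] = 4*(-2*r^2 - 2*r + 2*(2*r + 1)^2 - 3)/(2*r^2 + 2*r + 3)^3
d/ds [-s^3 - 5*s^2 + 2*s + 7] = -3*s^2 - 10*s + 2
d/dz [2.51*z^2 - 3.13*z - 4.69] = 5.02*z - 3.13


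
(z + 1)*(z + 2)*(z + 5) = z^3 + 8*z^2 + 17*z + 10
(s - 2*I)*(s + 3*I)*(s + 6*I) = s^3 + 7*I*s^2 + 36*I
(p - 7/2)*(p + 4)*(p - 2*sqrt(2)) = p^3 - 2*sqrt(2)*p^2 + p^2/2 - 14*p - sqrt(2)*p + 28*sqrt(2)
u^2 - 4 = (u - 2)*(u + 2)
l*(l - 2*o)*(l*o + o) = l^3*o - 2*l^2*o^2 + l^2*o - 2*l*o^2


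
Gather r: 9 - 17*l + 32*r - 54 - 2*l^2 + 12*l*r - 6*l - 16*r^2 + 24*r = -2*l^2 - 23*l - 16*r^2 + r*(12*l + 56) - 45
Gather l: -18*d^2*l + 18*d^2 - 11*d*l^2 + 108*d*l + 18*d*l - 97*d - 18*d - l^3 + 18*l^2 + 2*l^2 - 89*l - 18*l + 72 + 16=18*d^2 - 115*d - l^3 + l^2*(20 - 11*d) + l*(-18*d^2 + 126*d - 107) + 88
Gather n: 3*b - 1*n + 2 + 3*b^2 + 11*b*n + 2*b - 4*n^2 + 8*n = 3*b^2 + 5*b - 4*n^2 + n*(11*b + 7) + 2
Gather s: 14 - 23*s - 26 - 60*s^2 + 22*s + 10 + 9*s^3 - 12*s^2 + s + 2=9*s^3 - 72*s^2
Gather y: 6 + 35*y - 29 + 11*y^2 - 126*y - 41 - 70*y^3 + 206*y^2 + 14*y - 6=-70*y^3 + 217*y^2 - 77*y - 70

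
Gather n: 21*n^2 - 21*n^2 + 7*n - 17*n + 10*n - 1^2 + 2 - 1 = 0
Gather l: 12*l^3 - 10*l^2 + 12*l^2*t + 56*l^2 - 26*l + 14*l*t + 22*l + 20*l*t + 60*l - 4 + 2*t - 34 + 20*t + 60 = 12*l^3 + l^2*(12*t + 46) + l*(34*t + 56) + 22*t + 22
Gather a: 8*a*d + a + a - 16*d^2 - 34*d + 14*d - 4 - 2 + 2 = a*(8*d + 2) - 16*d^2 - 20*d - 4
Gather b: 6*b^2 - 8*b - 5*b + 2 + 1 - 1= 6*b^2 - 13*b + 2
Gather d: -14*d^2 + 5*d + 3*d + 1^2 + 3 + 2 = -14*d^2 + 8*d + 6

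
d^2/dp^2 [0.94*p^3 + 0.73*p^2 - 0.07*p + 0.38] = 5.64*p + 1.46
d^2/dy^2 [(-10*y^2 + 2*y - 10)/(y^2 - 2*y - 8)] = 36*(-y^3 - 15*y^2 + 6*y - 44)/(y^6 - 6*y^5 - 12*y^4 + 88*y^3 + 96*y^2 - 384*y - 512)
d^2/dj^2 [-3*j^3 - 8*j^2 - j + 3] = -18*j - 16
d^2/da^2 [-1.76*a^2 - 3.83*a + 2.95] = -3.52000000000000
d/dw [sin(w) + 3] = cos(w)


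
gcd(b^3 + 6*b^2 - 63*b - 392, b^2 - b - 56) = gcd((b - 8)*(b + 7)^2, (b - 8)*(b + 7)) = b^2 - b - 56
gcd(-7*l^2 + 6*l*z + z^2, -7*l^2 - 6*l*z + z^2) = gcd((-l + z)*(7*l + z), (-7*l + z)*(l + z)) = 1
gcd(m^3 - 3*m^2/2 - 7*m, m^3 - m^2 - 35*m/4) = m^2 - 7*m/2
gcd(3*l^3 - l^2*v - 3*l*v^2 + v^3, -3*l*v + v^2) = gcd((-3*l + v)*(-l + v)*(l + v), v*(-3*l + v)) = -3*l + v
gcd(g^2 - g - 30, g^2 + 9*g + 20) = g + 5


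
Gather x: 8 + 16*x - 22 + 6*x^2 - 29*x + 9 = 6*x^2 - 13*x - 5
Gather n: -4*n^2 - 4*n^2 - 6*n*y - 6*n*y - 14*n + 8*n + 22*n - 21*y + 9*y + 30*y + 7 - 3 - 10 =-8*n^2 + n*(16 - 12*y) + 18*y - 6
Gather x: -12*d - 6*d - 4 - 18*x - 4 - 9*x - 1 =-18*d - 27*x - 9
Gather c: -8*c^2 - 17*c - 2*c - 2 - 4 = -8*c^2 - 19*c - 6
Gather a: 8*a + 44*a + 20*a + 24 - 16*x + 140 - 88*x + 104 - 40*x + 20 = 72*a - 144*x + 288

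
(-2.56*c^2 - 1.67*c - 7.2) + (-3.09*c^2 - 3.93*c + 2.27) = -5.65*c^2 - 5.6*c - 4.93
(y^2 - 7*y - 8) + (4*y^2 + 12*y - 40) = 5*y^2 + 5*y - 48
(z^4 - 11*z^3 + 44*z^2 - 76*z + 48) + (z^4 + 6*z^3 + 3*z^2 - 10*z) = 2*z^4 - 5*z^3 + 47*z^2 - 86*z + 48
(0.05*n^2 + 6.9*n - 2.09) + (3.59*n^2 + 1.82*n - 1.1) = 3.64*n^2 + 8.72*n - 3.19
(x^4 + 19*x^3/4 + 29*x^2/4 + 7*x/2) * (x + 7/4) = x^5 + 13*x^4/2 + 249*x^3/16 + 259*x^2/16 + 49*x/8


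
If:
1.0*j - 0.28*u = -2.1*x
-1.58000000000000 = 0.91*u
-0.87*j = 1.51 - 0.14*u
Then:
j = -2.02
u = -1.74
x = 0.73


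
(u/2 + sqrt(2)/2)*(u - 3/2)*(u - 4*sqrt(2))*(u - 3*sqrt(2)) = u^4/2 - 3*sqrt(2)*u^3 - 3*u^3/4 + 5*u^2 + 9*sqrt(2)*u^2/2 - 15*u/2 + 12*sqrt(2)*u - 18*sqrt(2)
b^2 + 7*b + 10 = (b + 2)*(b + 5)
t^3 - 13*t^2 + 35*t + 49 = (t - 7)^2*(t + 1)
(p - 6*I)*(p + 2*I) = p^2 - 4*I*p + 12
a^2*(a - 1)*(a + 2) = a^4 + a^3 - 2*a^2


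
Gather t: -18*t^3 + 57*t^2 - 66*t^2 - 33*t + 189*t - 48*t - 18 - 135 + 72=-18*t^3 - 9*t^2 + 108*t - 81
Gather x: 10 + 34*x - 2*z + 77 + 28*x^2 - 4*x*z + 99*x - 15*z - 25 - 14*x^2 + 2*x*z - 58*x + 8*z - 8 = 14*x^2 + x*(75 - 2*z) - 9*z + 54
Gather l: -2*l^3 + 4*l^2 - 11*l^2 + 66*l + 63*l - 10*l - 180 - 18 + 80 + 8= -2*l^3 - 7*l^2 + 119*l - 110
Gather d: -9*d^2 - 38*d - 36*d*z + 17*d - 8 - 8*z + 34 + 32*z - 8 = -9*d^2 + d*(-36*z - 21) + 24*z + 18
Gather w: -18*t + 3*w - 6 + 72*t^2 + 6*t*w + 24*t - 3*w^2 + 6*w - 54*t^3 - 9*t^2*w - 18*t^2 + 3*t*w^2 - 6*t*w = -54*t^3 + 54*t^2 + 6*t + w^2*(3*t - 3) + w*(9 - 9*t^2) - 6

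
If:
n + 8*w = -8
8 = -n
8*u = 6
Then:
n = -8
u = 3/4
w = 0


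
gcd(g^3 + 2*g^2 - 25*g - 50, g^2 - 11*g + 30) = g - 5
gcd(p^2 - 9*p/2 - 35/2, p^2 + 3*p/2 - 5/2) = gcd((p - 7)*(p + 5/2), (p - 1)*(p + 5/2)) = p + 5/2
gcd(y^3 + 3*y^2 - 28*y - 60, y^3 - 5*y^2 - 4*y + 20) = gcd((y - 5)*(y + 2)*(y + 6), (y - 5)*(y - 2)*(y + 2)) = y^2 - 3*y - 10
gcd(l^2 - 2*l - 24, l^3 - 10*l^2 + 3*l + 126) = l - 6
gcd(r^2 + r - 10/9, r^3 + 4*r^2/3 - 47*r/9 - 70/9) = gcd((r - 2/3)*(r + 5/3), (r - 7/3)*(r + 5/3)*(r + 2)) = r + 5/3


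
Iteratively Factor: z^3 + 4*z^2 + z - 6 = (z - 1)*(z^2 + 5*z + 6) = (z - 1)*(z + 2)*(z + 3)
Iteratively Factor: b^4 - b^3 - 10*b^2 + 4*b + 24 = (b - 3)*(b^3 + 2*b^2 - 4*b - 8) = (b - 3)*(b + 2)*(b^2 - 4) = (b - 3)*(b + 2)^2*(b - 2)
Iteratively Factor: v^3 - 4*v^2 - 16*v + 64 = (v - 4)*(v^2 - 16) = (v - 4)*(v + 4)*(v - 4)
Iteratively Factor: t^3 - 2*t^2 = (t - 2)*(t^2) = t*(t - 2)*(t)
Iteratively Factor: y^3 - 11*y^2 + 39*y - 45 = (y - 5)*(y^2 - 6*y + 9) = (y - 5)*(y - 3)*(y - 3)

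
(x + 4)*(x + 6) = x^2 + 10*x + 24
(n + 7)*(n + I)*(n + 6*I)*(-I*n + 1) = -I*n^4 + 8*n^3 - 7*I*n^3 + 56*n^2 + 13*I*n^2 - 6*n + 91*I*n - 42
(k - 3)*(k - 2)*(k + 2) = k^3 - 3*k^2 - 4*k + 12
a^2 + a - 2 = (a - 1)*(a + 2)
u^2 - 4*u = u*(u - 4)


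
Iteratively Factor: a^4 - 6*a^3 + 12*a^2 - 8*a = (a - 2)*(a^3 - 4*a^2 + 4*a) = (a - 2)^2*(a^2 - 2*a) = a*(a - 2)^2*(a - 2)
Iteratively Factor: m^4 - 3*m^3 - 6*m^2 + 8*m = (m + 2)*(m^3 - 5*m^2 + 4*m) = m*(m + 2)*(m^2 - 5*m + 4) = m*(m - 1)*(m + 2)*(m - 4)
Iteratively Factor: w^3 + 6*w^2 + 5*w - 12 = (w + 4)*(w^2 + 2*w - 3) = (w - 1)*(w + 4)*(w + 3)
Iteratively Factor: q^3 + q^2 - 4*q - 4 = (q + 1)*(q^2 - 4) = (q - 2)*(q + 1)*(q + 2)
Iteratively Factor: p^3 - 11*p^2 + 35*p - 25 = (p - 5)*(p^2 - 6*p + 5) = (p - 5)*(p - 1)*(p - 5)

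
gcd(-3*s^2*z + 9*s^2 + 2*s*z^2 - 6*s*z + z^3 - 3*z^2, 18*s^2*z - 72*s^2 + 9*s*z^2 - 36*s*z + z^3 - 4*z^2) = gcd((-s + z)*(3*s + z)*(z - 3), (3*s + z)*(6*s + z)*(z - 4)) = 3*s + z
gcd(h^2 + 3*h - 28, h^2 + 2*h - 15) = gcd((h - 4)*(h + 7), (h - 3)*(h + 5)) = 1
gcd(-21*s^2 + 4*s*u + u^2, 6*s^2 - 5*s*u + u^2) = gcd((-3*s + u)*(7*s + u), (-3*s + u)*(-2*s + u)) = 3*s - u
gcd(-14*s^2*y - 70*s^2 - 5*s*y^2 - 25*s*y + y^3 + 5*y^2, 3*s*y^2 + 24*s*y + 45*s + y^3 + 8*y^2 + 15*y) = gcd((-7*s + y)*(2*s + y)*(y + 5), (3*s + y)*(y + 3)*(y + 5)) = y + 5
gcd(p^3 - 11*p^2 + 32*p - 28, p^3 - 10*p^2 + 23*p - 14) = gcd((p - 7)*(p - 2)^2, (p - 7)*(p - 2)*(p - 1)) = p^2 - 9*p + 14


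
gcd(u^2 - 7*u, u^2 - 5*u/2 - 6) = 1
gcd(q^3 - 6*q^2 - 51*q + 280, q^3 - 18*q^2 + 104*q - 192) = q - 8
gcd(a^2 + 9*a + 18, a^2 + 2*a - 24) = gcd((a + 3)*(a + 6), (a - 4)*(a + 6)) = a + 6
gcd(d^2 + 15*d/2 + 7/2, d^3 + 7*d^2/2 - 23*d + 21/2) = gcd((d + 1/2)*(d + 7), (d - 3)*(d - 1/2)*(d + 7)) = d + 7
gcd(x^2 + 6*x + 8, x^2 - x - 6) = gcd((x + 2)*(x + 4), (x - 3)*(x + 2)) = x + 2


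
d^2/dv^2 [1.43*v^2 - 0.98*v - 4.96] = 2.86000000000000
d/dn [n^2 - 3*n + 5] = 2*n - 3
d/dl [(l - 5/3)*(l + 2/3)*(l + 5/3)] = 3*l^2 + 4*l/3 - 25/9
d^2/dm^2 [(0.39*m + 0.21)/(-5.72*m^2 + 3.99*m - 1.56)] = (-(0.39*m + 0.21)*(11.44*m - 3.99)*(22.88*m - 7.98) + (13.3848*m - 0.7098)*(5.72*m^2 - 3.99*m + 1.56))/(5.72*m^2 - 3.99*m + 1.56)^3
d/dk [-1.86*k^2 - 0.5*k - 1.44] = -3.72*k - 0.5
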